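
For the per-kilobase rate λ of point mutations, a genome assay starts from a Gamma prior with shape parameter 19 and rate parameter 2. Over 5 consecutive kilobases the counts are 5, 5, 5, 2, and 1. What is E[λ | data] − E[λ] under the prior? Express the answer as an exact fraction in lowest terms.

Total count: 5 + 5 + 5 + 2 + 1 = 18.
Total exposure: 5 kilobases.
Gamma(α, β) with Poisson data over total exposure Σt gives posterior Gamma(α+Σx, β+Σt) = Gamma(37, 7).
Posterior mean = 37/7 = 37/7; prior mean = 19/2 = 19/2. Difference = 37/7 − 19/2 = -59/14.

-59/14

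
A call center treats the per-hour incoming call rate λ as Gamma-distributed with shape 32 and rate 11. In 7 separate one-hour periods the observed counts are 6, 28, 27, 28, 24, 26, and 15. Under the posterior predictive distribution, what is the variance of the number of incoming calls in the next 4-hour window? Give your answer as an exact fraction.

Total count: 6 + 28 + 27 + 28 + 24 + 26 + 15 = 154.
Total exposure: 7 hours.
By Gamma–Poisson conjugacy, the posterior is Gamma(α + Σx, β + Σt) = Gamma(32 + 154, 11 + 7) = Gamma(186, 18).
The posterior predictive for a window of length T is Negative Binomial with variance T·α'·(β'+T)/β'² = 4·186·22/324 = 1364/27.

1364/27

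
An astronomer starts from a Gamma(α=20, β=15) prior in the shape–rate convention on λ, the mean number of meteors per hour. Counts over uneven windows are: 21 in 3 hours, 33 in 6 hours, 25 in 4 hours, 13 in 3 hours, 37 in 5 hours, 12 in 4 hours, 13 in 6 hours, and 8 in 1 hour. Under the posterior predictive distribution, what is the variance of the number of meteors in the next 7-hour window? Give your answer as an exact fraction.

Total count: 21 + 33 + 25 + 13 + 37 + 12 + 13 + 8 = 162.
Total exposure: 3 + 6 + 4 + 3 + 5 + 4 + 6 + 1 = 32 hours.
Gamma(α, β) with Poisson data over total exposure Σt gives posterior Gamma(α+Σx, β+Σt) = Gamma(182, 47).
The posterior predictive for a window of length T is Negative Binomial with variance T·α'·(β'+T)/β'² = 7·182·54/2209 = 68796/2209.

68796/2209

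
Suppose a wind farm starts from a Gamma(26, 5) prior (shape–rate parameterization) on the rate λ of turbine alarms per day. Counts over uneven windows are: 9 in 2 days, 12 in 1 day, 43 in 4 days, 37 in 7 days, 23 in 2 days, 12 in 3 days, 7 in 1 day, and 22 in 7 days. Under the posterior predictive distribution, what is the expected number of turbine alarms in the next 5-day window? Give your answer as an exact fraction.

955/32

Total count: 9 + 12 + 43 + 37 + 23 + 12 + 7 + 22 = 165.
Total exposure: 2 + 1 + 4 + 7 + 2 + 3 + 1 + 7 = 27 days.
Conjugate update: add total count to the shape and total exposure to the rate, giving Gamma(191, 32).
Predictive mean over a 5-day window = T·E[λ|data] = 5·191/32 = 955/32.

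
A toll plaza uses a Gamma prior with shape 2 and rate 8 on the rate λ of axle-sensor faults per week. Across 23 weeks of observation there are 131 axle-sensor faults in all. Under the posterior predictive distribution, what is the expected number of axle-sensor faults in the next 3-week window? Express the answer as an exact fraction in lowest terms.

399/31

Total count 131 over total exposure 23 weeks.
By Gamma–Poisson conjugacy, the posterior is Gamma(α + Σx, β + Σt) = Gamma(2 + 131, 8 + 23) = Gamma(133, 31).
Predictive mean over a 3-week window = T·E[λ|data] = 3·133/31 = 399/31.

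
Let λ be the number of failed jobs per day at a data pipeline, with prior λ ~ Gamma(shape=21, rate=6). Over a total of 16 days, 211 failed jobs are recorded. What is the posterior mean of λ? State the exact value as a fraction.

116/11

Total count 211 over total exposure 16 days.
Gamma(α, β) with Poisson data over total exposure Σt gives posterior Gamma(α+Σx, β+Σt) = Gamma(232, 22).
Posterior mean = α'/β' = 232/22 = 116/11.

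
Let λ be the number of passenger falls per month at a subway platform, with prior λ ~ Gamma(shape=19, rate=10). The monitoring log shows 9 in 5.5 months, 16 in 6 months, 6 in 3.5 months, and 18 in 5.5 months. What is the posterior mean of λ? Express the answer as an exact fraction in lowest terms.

136/61

Total count: 9 + 16 + 6 + 18 = 49.
Total exposure: 5.5 + 6 + 3.5 + 5.5 = 20.5 months.
Posterior: α' = 19 + 49 = 68, β' = 10 + 20.5 = 61/2.
Posterior mean = α'/β' = 68/(61/2) = 136/61.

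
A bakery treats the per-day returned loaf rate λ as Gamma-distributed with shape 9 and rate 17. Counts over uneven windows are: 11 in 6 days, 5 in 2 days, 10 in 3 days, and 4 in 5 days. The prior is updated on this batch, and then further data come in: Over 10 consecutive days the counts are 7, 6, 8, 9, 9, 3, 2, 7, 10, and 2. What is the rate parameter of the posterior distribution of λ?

Total count: 11 + 5 + 10 + 4 = 30.
Total exposure: 6 + 2 + 3 + 5 = 16 days.
After the first batch: Gamma(9 + 30, 17 + 16) = Gamma(39, 33).
Total count: 7 + 6 + 8 + 9 + 9 + 3 + 2 + 7 + 10 + 2 = 63.
Total exposure: 10 days.
After the second batch: Gamma(39 + 63, 33 + 10) = Gamma(102, 43).

43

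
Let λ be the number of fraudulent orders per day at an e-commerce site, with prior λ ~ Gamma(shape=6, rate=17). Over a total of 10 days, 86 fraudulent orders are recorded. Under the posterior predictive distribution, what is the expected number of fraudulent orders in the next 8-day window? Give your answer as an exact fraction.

Total count 86 over total exposure 10 days.
Posterior: α' = 6 + 86 = 92, β' = 17 + 10 = 27.
Predictive mean over an 8-day window = T·E[λ|data] = 8·92/27 = 736/27.

736/27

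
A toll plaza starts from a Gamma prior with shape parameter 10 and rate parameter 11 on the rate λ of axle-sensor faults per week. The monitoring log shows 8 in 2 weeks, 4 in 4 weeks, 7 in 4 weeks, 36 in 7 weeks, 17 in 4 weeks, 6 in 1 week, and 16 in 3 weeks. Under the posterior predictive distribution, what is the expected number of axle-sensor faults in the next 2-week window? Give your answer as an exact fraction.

Total count: 8 + 4 + 7 + 36 + 17 + 6 + 16 = 94.
Total exposure: 2 + 4 + 4 + 7 + 4 + 1 + 3 = 25 weeks.
By Gamma–Poisson conjugacy, the posterior is Gamma(α + Σx, β + Σt) = Gamma(10 + 94, 11 + 25) = Gamma(104, 36).
Predictive mean over a 2-week window = T·E[λ|data] = 2·104/36 = 52/9.

52/9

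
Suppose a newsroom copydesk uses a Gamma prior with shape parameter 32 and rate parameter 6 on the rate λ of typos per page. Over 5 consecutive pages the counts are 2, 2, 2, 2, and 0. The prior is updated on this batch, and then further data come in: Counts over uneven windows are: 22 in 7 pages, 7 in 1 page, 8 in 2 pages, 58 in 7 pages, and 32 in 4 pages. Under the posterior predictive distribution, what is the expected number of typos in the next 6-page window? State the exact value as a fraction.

501/16

Total count: 2 + 2 + 2 + 2 + 0 = 8.
Total exposure: 5 pages.
After the first batch: Gamma(32 + 8, 6 + 5) = Gamma(40, 11).
Total count: 22 + 7 + 8 + 58 + 32 = 127.
Total exposure: 7 + 1 + 2 + 7 + 4 = 21 pages.
After the second batch: Gamma(40 + 127, 11 + 21) = Gamma(167, 32).
Predictive mean over a 6-page window = T·E[λ|data] = 6·167/32 = 501/16.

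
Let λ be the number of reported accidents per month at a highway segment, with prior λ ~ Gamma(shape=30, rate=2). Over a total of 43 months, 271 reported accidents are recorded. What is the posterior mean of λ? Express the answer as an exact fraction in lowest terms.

301/45

Total count 271 over total exposure 43 months.
Conjugate update: add total count to the shape and total exposure to the rate, giving Gamma(301, 45).
Posterior mean = α'/β' = 301/45.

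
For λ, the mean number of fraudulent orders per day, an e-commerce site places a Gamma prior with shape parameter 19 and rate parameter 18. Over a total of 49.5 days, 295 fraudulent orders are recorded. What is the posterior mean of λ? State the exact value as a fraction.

Total count 295 over total exposure 49.5 days.
Posterior: α' = 19 + 295 = 314, β' = 18 + 49.5 = 135/2.
Posterior mean = α'/β' = 314/(135/2) = 628/135.

628/135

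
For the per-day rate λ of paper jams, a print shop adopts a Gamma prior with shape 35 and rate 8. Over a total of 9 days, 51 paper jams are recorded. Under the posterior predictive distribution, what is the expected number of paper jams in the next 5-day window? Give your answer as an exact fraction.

430/17

Total count 51 over total exposure 9 days.
The Gamma prior is conjugate for the Poisson rate, so λ | data ~ Gamma(35+51, 8+9) = Gamma(86, 17).
Predictive mean over a 5-day window = T·E[λ|data] = 5·86/17 = 430/17.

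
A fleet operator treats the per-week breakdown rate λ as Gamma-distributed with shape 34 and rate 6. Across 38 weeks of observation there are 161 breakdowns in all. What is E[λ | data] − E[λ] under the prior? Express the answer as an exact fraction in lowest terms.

-163/132

Total count 161 over total exposure 38 weeks.
By Gamma–Poisson conjugacy, the posterior is Gamma(α + Σx, β + Σt) = Gamma(34 + 161, 6 + 38) = Gamma(195, 44).
Posterior mean = 195/44 = 195/44; prior mean = 34/6 = 17/3. Difference = 195/44 − 17/3 = -163/132.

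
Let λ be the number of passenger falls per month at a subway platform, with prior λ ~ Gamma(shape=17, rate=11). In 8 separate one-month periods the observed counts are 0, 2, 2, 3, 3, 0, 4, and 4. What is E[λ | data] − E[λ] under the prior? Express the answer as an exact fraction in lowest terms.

62/209

Total count: 0 + 2 + 2 + 3 + 3 + 0 + 4 + 4 = 18.
Total exposure: 8 months.
The Gamma prior is conjugate for the Poisson rate, so λ | data ~ Gamma(17+18, 11+8) = Gamma(35, 19).
Posterior mean = 35/19 = 35/19; prior mean = 17/11 = 17/11. Difference = 35/19 − 17/11 = 62/209.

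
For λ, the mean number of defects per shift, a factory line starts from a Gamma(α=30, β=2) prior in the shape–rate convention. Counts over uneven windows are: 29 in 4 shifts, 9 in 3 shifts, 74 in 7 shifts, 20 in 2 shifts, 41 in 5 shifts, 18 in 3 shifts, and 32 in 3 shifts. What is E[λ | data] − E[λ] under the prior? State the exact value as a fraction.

-182/29

Total count: 29 + 9 + 74 + 20 + 41 + 18 + 32 = 223.
Total exposure: 4 + 3 + 7 + 2 + 5 + 3 + 3 = 27 shifts.
Gamma(α, β) with Poisson data over total exposure Σt gives posterior Gamma(α+Σx, β+Σt) = Gamma(253, 29).
Posterior mean = 253/29 = 253/29; prior mean = 30/2 = 15. Difference = 253/29 − 15 = -182/29.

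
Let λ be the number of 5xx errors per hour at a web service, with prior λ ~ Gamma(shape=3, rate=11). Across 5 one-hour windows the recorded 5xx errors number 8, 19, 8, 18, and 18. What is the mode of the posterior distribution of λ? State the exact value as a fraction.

73/16

Total count: 8 + 19 + 8 + 18 + 18 = 71.
Total exposure: 5 hours.
The Gamma prior is conjugate for the Poisson rate, so λ | data ~ Gamma(3+71, 11+5) = Gamma(74, 16).
Posterior mode = (α'−1)/β' = 73/16.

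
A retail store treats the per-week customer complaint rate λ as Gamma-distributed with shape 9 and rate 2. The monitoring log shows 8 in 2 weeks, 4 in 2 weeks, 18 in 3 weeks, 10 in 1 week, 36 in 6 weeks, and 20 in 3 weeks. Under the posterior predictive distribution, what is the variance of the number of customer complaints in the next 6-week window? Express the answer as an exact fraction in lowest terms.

Total count: 8 + 4 + 18 + 10 + 36 + 20 = 96.
Total exposure: 2 + 2 + 3 + 1 + 6 + 3 = 17 weeks.
Gamma(α, β) with Poisson data over total exposure Σt gives posterior Gamma(α+Σx, β+Σt) = Gamma(105, 19).
The posterior predictive for a window of length T is Negative Binomial with variance T·α'·(β'+T)/β'² = 6·105·25/361 = 15750/361.

15750/361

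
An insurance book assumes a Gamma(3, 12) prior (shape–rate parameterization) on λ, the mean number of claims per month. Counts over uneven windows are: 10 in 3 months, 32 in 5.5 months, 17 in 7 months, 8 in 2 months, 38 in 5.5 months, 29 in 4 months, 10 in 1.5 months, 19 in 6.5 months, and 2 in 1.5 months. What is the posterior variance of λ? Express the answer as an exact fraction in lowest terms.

Total count: 10 + 32 + 17 + 8 + 38 + 29 + 10 + 19 + 2 = 165.
Total exposure: 3 + 5.5 + 7 + 2 + 5.5 + 4 + 1.5 + 6.5 + 1.5 = 36.5 months.
Conjugate update: add total count to the shape and total exposure to the rate, giving Gamma(168, 97/2).
Posterior variance = α'/β'² = 168/(9409/4) = 672/9409.

672/9409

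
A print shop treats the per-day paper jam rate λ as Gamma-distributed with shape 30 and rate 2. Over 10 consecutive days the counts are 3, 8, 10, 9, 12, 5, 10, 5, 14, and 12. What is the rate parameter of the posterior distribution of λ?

Total count: 3 + 8 + 10 + 9 + 12 + 5 + 10 + 5 + 14 + 12 = 88.
Total exposure: 10 days.
Conjugate update: add total count to the shape and total exposure to the rate, giving Gamma(118, 12).

12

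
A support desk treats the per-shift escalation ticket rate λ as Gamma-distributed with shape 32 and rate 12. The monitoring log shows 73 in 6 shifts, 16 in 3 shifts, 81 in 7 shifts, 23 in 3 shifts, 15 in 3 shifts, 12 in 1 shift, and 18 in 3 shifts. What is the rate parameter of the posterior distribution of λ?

38

Total count: 73 + 16 + 81 + 23 + 15 + 12 + 18 = 238.
Total exposure: 6 + 3 + 7 + 3 + 3 + 1 + 3 = 26 shifts.
Conjugate update: add total count to the shape and total exposure to the rate, giving Gamma(270, 38).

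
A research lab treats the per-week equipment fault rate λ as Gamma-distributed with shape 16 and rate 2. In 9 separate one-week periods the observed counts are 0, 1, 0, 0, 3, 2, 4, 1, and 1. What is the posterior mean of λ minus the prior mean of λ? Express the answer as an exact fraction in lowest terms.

-60/11

Total count: 0 + 1 + 0 + 0 + 3 + 2 + 4 + 1 + 1 = 12.
Total exposure: 9 weeks.
Gamma(α, β) with Poisson data over total exposure Σt gives posterior Gamma(α+Σx, β+Σt) = Gamma(28, 11).
Posterior mean = 28/11 = 28/11; prior mean = 16/2 = 8. Difference = 28/11 − 8 = -60/11.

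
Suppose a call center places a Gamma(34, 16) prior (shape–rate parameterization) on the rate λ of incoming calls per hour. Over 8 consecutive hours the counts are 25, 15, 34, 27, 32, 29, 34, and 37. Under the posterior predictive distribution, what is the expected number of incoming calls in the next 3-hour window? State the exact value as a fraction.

267/8

Total count: 25 + 15 + 34 + 27 + 32 + 29 + 34 + 37 = 233.
Total exposure: 8 hours.
The Gamma prior is conjugate for the Poisson rate, so λ | data ~ Gamma(34+233, 16+8) = Gamma(267, 24).
Predictive mean over a 3-hour window = T·E[λ|data] = 3·267/24 = 267/8.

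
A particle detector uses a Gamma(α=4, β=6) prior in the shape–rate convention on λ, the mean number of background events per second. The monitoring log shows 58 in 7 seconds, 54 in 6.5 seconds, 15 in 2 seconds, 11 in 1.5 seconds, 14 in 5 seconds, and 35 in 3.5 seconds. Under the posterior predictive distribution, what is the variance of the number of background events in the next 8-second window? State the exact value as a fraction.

Total count: 58 + 54 + 15 + 11 + 14 + 35 = 187.
Total exposure: 7 + 6.5 + 2 + 1.5 + 5 + 3.5 = 25.5 seconds.
By Gamma–Poisson conjugacy, the posterior is Gamma(α + Σx, β + Σt) = Gamma(4 + 187, 6 + 25.5) = Gamma(191, 63/2).
The posterior predictive for a window of length T is Negative Binomial with variance T·α'·(β'+T)/β'² = 8·191·(79/2)/(3969/4) = 241424/3969.

241424/3969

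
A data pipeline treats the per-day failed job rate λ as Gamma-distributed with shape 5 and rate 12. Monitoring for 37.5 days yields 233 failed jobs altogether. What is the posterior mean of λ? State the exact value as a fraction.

Total count 233 over total exposure 37.5 days.
Posterior: α' = 5 + 233 = 238, β' = 12 + 37.5 = 99/2.
Posterior mean = α'/β' = 238/(99/2) = 476/99.

476/99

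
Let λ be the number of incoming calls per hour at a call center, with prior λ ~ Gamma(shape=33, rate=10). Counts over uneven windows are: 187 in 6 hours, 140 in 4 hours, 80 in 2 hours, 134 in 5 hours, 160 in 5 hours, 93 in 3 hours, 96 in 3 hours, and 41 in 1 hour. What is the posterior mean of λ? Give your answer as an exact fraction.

Total count: 187 + 140 + 80 + 134 + 160 + 93 + 96 + 41 = 931.
Total exposure: 6 + 4 + 2 + 5 + 5 + 3 + 3 + 1 = 29 hours.
The Gamma prior is conjugate for the Poisson rate, so λ | data ~ Gamma(33+931, 10+29) = Gamma(964, 39).
Posterior mean = α'/β' = 964/39.

964/39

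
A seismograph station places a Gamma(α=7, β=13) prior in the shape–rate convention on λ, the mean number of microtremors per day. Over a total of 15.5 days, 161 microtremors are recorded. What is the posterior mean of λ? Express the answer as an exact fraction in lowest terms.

Total count 161 over total exposure 15.5 days.
Posterior: α' = 7 + 161 = 168, β' = 13 + 15.5 = 57/2.
Posterior mean = α'/β' = 168/(57/2) = 112/19.

112/19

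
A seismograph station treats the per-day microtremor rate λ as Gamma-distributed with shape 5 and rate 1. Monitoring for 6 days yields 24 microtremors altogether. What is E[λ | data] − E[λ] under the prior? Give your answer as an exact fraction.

-6/7

Total count 24 over total exposure 6 days.
By Gamma–Poisson conjugacy, the posterior is Gamma(α + Σx, β + Σt) = Gamma(5 + 24, 1 + 6) = Gamma(29, 7).
Posterior mean = 29/7 = 29/7; prior mean = 5/1 = 5. Difference = 29/7 − 5 = -6/7.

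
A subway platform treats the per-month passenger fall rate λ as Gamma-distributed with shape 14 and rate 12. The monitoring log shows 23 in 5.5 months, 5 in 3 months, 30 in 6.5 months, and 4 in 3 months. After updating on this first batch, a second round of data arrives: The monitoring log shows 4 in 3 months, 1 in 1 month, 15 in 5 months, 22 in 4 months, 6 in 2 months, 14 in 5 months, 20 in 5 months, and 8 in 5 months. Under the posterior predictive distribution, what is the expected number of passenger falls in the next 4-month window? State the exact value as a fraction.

Total count: 23 + 5 + 30 + 4 = 62.
Total exposure: 5.5 + 3 + 6.5 + 3 = 18 months.
After the first batch: Gamma(14 + 62, 12 + 18) = Gamma(76, 30).
Total count: 4 + 1 + 15 + 22 + 6 + 14 + 20 + 8 = 90.
Total exposure: 3 + 1 + 5 + 4 + 2 + 5 + 5 + 5 = 30 months.
After the second batch: Gamma(76 + 90, 30 + 30) = Gamma(166, 60).
Predictive mean over a 4-month window = T·E[λ|data] = 4·166/60 = 166/15.

166/15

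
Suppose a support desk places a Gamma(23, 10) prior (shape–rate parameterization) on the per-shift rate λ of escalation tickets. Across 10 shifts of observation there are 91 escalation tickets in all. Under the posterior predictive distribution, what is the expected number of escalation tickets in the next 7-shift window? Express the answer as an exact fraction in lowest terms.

Total count 91 over total exposure 10 shifts.
Gamma(α, β) with Poisson data over total exposure Σt gives posterior Gamma(α+Σx, β+Σt) = Gamma(114, 20).
Predictive mean over a 7-shift window = T·E[λ|data] = 7·114/20 = 399/10.

399/10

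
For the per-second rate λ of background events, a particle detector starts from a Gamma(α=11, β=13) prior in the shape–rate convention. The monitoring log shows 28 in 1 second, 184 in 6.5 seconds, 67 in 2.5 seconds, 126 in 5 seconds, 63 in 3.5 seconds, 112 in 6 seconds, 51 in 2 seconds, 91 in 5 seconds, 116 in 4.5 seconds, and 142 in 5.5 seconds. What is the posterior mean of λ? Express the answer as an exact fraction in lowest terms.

Total count: 28 + 184 + 67 + 126 + 63 + 112 + 51 + 91 + 116 + 142 = 980.
Total exposure: 1 + 6.5 + 2.5 + 5 + 3.5 + 6 + 2 + 5 + 4.5 + 5.5 = 41.5 seconds.
By Gamma–Poisson conjugacy, the posterior is Gamma(α + Σx, β + Σt) = Gamma(11 + 980, 13 + 41.5) = Gamma(991, 109/2).
Posterior mean = α'/β' = 991/(109/2) = 1982/109.

1982/109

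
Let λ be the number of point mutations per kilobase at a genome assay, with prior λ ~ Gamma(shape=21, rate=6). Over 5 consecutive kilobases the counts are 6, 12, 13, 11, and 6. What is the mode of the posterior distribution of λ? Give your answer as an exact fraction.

68/11

Total count: 6 + 12 + 13 + 11 + 6 = 48.
Total exposure: 5 kilobases.
Posterior: α' = 21 + 48 = 69, β' = 6 + 5 = 11.
Posterior mode = (α'−1)/β' = 68/11.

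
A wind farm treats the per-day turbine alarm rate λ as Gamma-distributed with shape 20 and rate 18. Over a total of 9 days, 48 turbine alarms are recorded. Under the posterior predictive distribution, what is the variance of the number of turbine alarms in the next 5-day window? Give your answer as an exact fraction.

Total count 48 over total exposure 9 days.
Gamma(α, β) with Poisson data over total exposure Σt gives posterior Gamma(α+Σx, β+Σt) = Gamma(68, 27).
The posterior predictive for a window of length T is Negative Binomial with variance T·α'·(β'+T)/β'² = 5·68·32/729 = 10880/729.

10880/729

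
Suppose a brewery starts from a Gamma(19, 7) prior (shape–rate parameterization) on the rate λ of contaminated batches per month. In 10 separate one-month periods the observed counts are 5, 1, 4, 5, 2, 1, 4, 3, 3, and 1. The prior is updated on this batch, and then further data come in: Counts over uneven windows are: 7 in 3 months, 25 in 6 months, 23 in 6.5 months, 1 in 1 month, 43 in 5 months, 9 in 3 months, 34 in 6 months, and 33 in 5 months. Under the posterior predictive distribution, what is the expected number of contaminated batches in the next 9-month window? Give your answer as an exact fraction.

1338/35

Total count: 5 + 1 + 4 + 5 + 2 + 1 + 4 + 3 + 3 + 1 = 29.
Total exposure: 10 months.
After the first batch: Gamma(19 + 29, 7 + 10) = Gamma(48, 17).
Total count: 7 + 25 + 23 + 1 + 43 + 9 + 34 + 33 = 175.
Total exposure: 3 + 6 + 6.5 + 1 + 5 + 3 + 6 + 5 = 35.5 months.
After the second batch: Gamma(48 + 175, 17 + 35.5) = Gamma(223, 105/2).
Predictive mean over a 9-month window = T·E[λ|data] = 9·223/(105/2) = 1338/35.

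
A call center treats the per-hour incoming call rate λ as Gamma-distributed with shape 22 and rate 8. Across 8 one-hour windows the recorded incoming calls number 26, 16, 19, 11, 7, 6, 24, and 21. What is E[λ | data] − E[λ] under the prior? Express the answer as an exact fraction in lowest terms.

Total count: 26 + 16 + 19 + 11 + 7 + 6 + 24 + 21 = 130.
Total exposure: 8 hours.
Posterior: α' = 22 + 130 = 152, β' = 8 + 8 = 16.
Posterior mean = 152/16 = 19/2; prior mean = 22/8 = 11/4. Difference = 19/2 − 11/4 = 27/4.

27/4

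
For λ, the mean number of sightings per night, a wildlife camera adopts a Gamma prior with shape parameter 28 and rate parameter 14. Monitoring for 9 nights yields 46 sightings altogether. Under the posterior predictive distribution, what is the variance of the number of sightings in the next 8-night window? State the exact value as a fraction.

Total count 46 over total exposure 9 nights.
Gamma(α, β) with Poisson data over total exposure Σt gives posterior Gamma(α+Σx, β+Σt) = Gamma(74, 23).
The posterior predictive for a window of length T is Negative Binomial with variance T·α'·(β'+T)/β'² = 8·74·31/529 = 18352/529.

18352/529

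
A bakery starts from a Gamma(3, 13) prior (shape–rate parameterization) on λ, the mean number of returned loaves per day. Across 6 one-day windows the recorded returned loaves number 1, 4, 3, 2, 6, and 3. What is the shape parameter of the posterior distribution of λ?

Total count: 1 + 4 + 3 + 2 + 6 + 3 = 19.
Total exposure: 6 days.
Gamma(α, β) with Poisson data over total exposure Σt gives posterior Gamma(α+Σx, β+Σt) = Gamma(22, 19).

22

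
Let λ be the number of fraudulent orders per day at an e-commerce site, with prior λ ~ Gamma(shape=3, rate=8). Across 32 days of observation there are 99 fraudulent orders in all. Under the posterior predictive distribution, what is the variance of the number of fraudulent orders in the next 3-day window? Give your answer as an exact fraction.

Total count 99 over total exposure 32 days.
The Gamma prior is conjugate for the Poisson rate, so λ | data ~ Gamma(3+99, 8+32) = Gamma(102, 40).
The posterior predictive for a window of length T is Negative Binomial with variance T·α'·(β'+T)/β'² = 3·102·43/1600 = 6579/800.

6579/800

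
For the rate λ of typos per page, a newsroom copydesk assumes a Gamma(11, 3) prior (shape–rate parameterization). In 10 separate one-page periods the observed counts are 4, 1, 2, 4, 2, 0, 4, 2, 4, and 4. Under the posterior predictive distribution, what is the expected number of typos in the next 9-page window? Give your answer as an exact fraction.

342/13

Total count: 4 + 1 + 2 + 4 + 2 + 0 + 4 + 2 + 4 + 4 = 27.
Total exposure: 10 pages.
The Gamma prior is conjugate for the Poisson rate, so λ | data ~ Gamma(11+27, 3+10) = Gamma(38, 13).
Predictive mean over a 9-page window = T·E[λ|data] = 9·38/13 = 342/13.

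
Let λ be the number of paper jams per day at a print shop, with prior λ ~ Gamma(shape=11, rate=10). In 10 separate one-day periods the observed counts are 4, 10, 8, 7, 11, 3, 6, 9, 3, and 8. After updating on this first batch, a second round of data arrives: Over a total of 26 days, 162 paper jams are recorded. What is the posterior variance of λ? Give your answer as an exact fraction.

121/1058

Total count: 4 + 10 + 8 + 7 + 11 + 3 + 6 + 9 + 3 + 8 = 69.
Total exposure: 10 days.
After the first batch: Gamma(11 + 69, 10 + 10) = Gamma(80, 20).
Total count 162 over total exposure 26 days.
After the second batch: Gamma(80 + 162, 20 + 26) = Gamma(242, 46).
Posterior variance = α'/β'² = 242/2116 = 121/1058.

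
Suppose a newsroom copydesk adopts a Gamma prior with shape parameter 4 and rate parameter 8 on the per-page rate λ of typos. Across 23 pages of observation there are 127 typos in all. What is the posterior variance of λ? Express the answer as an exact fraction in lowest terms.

131/961

Total count 127 over total exposure 23 pages.
The Gamma prior is conjugate for the Poisson rate, so λ | data ~ Gamma(4+127, 8+23) = Gamma(131, 31).
Posterior variance = α'/β'² = 131/961.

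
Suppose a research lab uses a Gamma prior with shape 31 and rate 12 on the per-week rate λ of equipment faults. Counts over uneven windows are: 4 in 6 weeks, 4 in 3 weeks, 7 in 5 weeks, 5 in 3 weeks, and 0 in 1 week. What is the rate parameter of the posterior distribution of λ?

Total count: 4 + 4 + 7 + 5 + 0 = 20.
Total exposure: 6 + 3 + 5 + 3 + 1 = 18 weeks.
Posterior: α' = 31 + 20 = 51, β' = 12 + 18 = 30.

30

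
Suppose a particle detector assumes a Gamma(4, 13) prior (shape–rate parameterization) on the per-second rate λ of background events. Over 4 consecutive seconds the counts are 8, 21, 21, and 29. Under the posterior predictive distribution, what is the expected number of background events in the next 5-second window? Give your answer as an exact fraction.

Total count: 8 + 21 + 21 + 29 = 79.
Total exposure: 4 seconds.
By Gamma–Poisson conjugacy, the posterior is Gamma(α + Σx, β + Σt) = Gamma(4 + 79, 13 + 4) = Gamma(83, 17).
Predictive mean over a 5-second window = T·E[λ|data] = 5·83/17 = 415/17.

415/17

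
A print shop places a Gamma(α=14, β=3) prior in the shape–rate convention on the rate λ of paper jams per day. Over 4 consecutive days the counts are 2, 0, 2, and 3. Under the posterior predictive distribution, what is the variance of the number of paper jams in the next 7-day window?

Total count: 2 + 0 + 2 + 3 = 7.
Total exposure: 4 days.
Conjugate update: add total count to the shape and total exposure to the rate, giving Gamma(21, 7).
The posterior predictive for a window of length T is Negative Binomial with variance T·α'·(β'+T)/β'² = 7·21·14/49 = 42.

42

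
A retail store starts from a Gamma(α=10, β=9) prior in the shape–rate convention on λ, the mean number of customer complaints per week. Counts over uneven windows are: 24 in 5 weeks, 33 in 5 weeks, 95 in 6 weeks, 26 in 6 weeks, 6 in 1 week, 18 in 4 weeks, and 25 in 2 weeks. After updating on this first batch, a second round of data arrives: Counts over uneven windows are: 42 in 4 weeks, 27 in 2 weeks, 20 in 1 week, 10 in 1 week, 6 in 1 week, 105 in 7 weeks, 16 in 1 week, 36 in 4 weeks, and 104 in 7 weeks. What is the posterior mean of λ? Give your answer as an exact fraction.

Total count: 24 + 33 + 95 + 26 + 6 + 18 + 25 = 227.
Total exposure: 5 + 5 + 6 + 6 + 1 + 4 + 2 = 29 weeks.
After the first batch: Gamma(10 + 227, 9 + 29) = Gamma(237, 38).
Total count: 42 + 27 + 20 + 10 + 6 + 105 + 16 + 36 + 104 = 366.
Total exposure: 4 + 2 + 1 + 1 + 1 + 7 + 1 + 4 + 7 = 28 weeks.
After the second batch: Gamma(237 + 366, 38 + 28) = Gamma(603, 66).
Posterior mean = α'/β' = 603/66 = 201/22.

201/22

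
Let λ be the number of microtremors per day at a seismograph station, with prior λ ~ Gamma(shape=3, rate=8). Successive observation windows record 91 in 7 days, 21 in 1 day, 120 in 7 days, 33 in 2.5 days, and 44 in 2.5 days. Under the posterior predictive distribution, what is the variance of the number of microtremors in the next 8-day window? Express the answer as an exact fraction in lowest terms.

Total count: 91 + 21 + 120 + 33 + 44 = 309.
Total exposure: 7 + 1 + 7 + 2.5 + 2.5 = 20 days.
By Gamma–Poisson conjugacy, the posterior is Gamma(α + Σx, β + Σt) = Gamma(3 + 309, 8 + 20) = Gamma(312, 28).
The posterior predictive for a window of length T is Negative Binomial with variance T·α'·(β'+T)/β'² = 8·312·36/784 = 5616/49.

5616/49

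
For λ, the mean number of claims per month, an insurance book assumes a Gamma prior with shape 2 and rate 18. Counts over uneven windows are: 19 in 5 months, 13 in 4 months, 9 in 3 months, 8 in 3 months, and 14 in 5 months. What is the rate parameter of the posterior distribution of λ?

Total count: 19 + 13 + 9 + 8 + 14 = 63.
Total exposure: 5 + 4 + 3 + 3 + 5 = 20 months.
The Gamma prior is conjugate for the Poisson rate, so λ | data ~ Gamma(2+63, 18+20) = Gamma(65, 38).

38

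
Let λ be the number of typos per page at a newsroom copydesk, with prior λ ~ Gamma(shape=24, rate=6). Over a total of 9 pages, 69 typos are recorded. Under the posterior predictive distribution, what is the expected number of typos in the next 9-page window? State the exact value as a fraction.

279/5

Total count 69 over total exposure 9 pages.
Posterior: α' = 24 + 69 = 93, β' = 6 + 9 = 15.
Predictive mean over a 9-page window = T·E[λ|data] = 9·93/15 = 279/5.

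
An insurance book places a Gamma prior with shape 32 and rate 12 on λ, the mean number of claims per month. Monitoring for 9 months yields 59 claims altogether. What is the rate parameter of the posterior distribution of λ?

Total count 59 over total exposure 9 months.
By Gamma–Poisson conjugacy, the posterior is Gamma(α + Σx, β + Σt) = Gamma(32 + 59, 12 + 9) = Gamma(91, 21).

21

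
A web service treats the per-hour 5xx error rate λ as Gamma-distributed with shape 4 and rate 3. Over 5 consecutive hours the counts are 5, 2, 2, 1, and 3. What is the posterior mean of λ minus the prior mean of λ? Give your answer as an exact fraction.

19/24

Total count: 5 + 2 + 2 + 1 + 3 = 13.
Total exposure: 5 hours.
The Gamma prior is conjugate for the Poisson rate, so λ | data ~ Gamma(4+13, 3+5) = Gamma(17, 8).
Posterior mean = 17/8 = 17/8; prior mean = 4/3 = 4/3. Difference = 17/8 − 4/3 = 19/24.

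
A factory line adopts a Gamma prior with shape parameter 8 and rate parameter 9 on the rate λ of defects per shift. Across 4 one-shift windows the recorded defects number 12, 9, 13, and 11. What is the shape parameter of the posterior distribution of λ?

Total count: 12 + 9 + 13 + 11 = 45.
Total exposure: 4 shifts.
Conjugate update: add total count to the shape and total exposure to the rate, giving Gamma(53, 13).

53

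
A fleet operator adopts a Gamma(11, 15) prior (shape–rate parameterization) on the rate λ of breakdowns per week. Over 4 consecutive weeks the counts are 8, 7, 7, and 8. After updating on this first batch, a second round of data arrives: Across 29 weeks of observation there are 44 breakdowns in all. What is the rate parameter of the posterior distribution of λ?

Total count: 8 + 7 + 7 + 8 = 30.
Total exposure: 4 weeks.
After the first batch: Gamma(11 + 30, 15 + 4) = Gamma(41, 19).
Total count 44 over total exposure 29 weeks.
After the second batch: Gamma(41 + 44, 19 + 29) = Gamma(85, 48).

48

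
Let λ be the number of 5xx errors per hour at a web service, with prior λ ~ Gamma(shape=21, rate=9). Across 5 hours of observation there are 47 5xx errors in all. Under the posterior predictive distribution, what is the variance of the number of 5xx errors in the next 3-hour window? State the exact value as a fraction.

867/49

Total count 47 over total exposure 5 hours.
The Gamma prior is conjugate for the Poisson rate, so λ | data ~ Gamma(21+47, 9+5) = Gamma(68, 14).
The posterior predictive for a window of length T is Negative Binomial with variance T·α'·(β'+T)/β'² = 3·68·17/196 = 867/49.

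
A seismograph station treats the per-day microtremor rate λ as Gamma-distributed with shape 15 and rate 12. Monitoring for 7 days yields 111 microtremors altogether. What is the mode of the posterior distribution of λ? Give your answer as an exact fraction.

125/19

Total count 111 over total exposure 7 days.
Gamma(α, β) with Poisson data over total exposure Σt gives posterior Gamma(α+Σx, β+Σt) = Gamma(126, 19).
Posterior mode = (α'−1)/β' = 125/19.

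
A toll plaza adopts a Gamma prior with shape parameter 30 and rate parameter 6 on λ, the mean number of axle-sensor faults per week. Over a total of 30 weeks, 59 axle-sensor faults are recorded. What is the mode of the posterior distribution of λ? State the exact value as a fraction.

Total count 59 over total exposure 30 weeks.
Conjugate update: add total count to the shape and total exposure to the rate, giving Gamma(89, 36).
Posterior mode = (α'−1)/β' = 88/36 = 22/9.

22/9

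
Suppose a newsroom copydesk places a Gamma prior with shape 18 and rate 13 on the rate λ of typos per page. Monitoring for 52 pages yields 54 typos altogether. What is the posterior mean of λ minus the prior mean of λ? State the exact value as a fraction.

-18/65

Total count 54 over total exposure 52 pages.
The Gamma prior is conjugate for the Poisson rate, so λ | data ~ Gamma(18+54, 13+52) = Gamma(72, 65).
Posterior mean = 72/65 = 72/65; prior mean = 18/13 = 18/13. Difference = 72/65 − 18/13 = -18/65.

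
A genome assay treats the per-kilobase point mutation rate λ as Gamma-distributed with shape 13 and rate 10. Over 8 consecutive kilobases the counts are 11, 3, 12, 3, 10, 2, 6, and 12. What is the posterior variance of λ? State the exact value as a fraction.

Total count: 11 + 3 + 12 + 3 + 10 + 2 + 6 + 12 = 59.
Total exposure: 8 kilobases.
By Gamma–Poisson conjugacy, the posterior is Gamma(α + Σx, β + Σt) = Gamma(13 + 59, 10 + 8) = Gamma(72, 18).
Posterior variance = α'/β'² = 72/324 = 2/9.

2/9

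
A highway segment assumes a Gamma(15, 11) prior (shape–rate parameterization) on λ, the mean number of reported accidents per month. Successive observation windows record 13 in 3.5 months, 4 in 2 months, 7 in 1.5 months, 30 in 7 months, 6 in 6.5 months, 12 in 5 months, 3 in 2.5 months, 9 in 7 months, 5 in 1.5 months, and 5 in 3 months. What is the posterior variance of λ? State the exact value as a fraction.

Total count: 13 + 4 + 7 + 30 + 6 + 12 + 3 + 9 + 5 + 5 = 94.
Total exposure: 3.5 + 2 + 1.5 + 7 + 6.5 + 5 + 2.5 + 7 + 1.5 + 3 = 39.5 months.
Gamma(α, β) with Poisson data over total exposure Σt gives posterior Gamma(α+Σx, β+Σt) = Gamma(109, 101/2).
Posterior variance = α'/β'² = 109/(10201/4) = 436/10201.

436/10201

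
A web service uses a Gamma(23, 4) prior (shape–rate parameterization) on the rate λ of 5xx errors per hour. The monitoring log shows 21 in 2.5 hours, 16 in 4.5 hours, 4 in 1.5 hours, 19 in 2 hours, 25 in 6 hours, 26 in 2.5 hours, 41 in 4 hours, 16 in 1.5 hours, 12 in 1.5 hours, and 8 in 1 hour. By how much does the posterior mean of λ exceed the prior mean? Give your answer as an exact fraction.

Total count: 21 + 16 + 4 + 19 + 25 + 26 + 41 + 16 + 12 + 8 = 188.
Total exposure: 2.5 + 4.5 + 1.5 + 2 + 6 + 2.5 + 4 + 1.5 + 1.5 + 1 = 27 hours.
The Gamma prior is conjugate for the Poisson rate, so λ | data ~ Gamma(23+188, 4+27) = Gamma(211, 31).
Posterior mean = 211/31 = 211/31; prior mean = 23/4 = 23/4. Difference = 211/31 − 23/4 = 131/124.

131/124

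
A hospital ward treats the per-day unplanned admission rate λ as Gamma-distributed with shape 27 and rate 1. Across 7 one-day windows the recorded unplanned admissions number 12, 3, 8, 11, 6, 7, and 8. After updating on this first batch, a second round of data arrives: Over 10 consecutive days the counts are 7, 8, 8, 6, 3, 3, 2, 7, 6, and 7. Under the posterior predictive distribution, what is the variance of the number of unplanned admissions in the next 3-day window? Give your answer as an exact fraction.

973/36

Total count: 12 + 3 + 8 + 11 + 6 + 7 + 8 = 55.
Total exposure: 7 days.
After the first batch: Gamma(27 + 55, 1 + 7) = Gamma(82, 8).
Total count: 7 + 8 + 8 + 6 + 3 + 3 + 2 + 7 + 6 + 7 = 57.
Total exposure: 10 days.
After the second batch: Gamma(82 + 57, 8 + 10) = Gamma(139, 18).
The posterior predictive for a window of length T is Negative Binomial with variance T·α'·(β'+T)/β'² = 3·139·21/324 = 973/36.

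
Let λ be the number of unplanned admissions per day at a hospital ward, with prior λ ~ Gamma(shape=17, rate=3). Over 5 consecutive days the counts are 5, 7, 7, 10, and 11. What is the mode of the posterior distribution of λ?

Total count: 5 + 7 + 7 + 10 + 11 = 40.
Total exposure: 5 days.
Gamma(α, β) with Poisson data over total exposure Σt gives posterior Gamma(α+Σx, β+Σt) = Gamma(57, 8).
Posterior mode = (α'−1)/β' = 56/8 = 7.

7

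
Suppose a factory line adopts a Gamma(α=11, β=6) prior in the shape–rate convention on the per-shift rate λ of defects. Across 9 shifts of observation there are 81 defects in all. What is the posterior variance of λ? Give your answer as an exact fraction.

92/225

Total count 81 over total exposure 9 shifts.
Posterior: α' = 11 + 81 = 92, β' = 6 + 9 = 15.
Posterior variance = α'/β'² = 92/225.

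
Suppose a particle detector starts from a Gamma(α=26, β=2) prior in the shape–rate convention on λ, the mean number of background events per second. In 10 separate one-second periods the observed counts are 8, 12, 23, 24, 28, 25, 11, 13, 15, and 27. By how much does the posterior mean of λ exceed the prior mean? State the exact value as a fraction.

Total count: 8 + 12 + 23 + 24 + 28 + 25 + 11 + 13 + 15 + 27 = 186.
Total exposure: 10 seconds.
The Gamma prior is conjugate for the Poisson rate, so λ | data ~ Gamma(26+186, 2+10) = Gamma(212, 12).
Posterior mean = 212/12 = 53/3; prior mean = 26/2 = 13. Difference = 53/3 − 13 = 14/3.

14/3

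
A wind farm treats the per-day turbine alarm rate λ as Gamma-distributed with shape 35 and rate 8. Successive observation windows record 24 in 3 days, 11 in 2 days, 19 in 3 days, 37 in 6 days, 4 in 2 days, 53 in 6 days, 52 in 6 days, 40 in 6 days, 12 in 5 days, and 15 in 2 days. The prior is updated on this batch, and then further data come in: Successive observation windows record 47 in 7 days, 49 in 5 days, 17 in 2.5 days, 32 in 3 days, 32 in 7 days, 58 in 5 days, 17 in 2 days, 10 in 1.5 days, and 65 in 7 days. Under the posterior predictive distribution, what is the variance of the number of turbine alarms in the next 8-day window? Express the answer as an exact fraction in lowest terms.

Total count: 24 + 11 + 19 + 37 + 4 + 53 + 52 + 40 + 12 + 15 = 267.
Total exposure: 3 + 2 + 3 + 6 + 2 + 6 + 6 + 6 + 5 + 2 = 41 days.
After the first batch: Gamma(35 + 267, 8 + 41) = Gamma(302, 49).
Total count: 47 + 49 + 17 + 32 + 32 + 58 + 17 + 10 + 65 = 327.
Total exposure: 7 + 5 + 2.5 + 3 + 7 + 5 + 2 + 1.5 + 7 = 40 days.
After the second batch: Gamma(302 + 327, 49 + 40) = Gamma(629, 89).
The posterior predictive for a window of length T is Negative Binomial with variance T·α'·(β'+T)/β'² = 8·629·97/7921 = 488104/7921.

488104/7921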